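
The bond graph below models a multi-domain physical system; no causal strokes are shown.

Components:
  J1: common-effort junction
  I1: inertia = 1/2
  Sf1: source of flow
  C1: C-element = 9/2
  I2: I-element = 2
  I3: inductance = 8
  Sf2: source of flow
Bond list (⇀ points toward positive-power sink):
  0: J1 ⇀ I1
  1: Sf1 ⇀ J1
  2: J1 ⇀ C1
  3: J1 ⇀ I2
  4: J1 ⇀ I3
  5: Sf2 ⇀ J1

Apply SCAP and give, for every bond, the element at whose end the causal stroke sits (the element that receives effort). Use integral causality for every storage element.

bond 0 →I1
bond 1 →Sf1
bond 2 →J1
bond 3 →I2
bond 4 →I3
bond 5 →Sf2

β1 |Sf1  (Sf1 fixes flow; stroke at Sf1)
β5 |Sf2  (source Sf2 imposes f)
β0 |I1  (prefer integral on I1)
β2 |J1  (C1: C, integral causality)
β3 |I2  (common-e at J1 fixed by 2)
β4 |I3  (J1 effort already set via bond 2)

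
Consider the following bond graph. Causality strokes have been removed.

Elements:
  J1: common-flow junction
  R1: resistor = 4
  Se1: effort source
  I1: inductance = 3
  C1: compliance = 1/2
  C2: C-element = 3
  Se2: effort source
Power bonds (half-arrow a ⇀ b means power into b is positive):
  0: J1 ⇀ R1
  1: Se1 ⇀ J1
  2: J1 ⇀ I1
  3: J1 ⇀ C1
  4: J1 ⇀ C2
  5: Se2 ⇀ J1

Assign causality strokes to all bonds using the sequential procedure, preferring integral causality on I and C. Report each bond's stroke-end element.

bond 1 stroke at J1  (Se1: effort source, stroke at far end)
bond 5 stroke at J1  (Se2 (Se) sets effort on bond)
bond 2 stroke at I1  (I1: I, integral causality)
bond 0 stroke at J1  (common-f at J1 fixed by 2)
bond 3 stroke at J1  (1-jn J1 has f-setter on 2)
bond 4 stroke at J1  (J1 flow already set via bond 2)

b0 stroke at J1
b1 stroke at J1
b2 stroke at I1
b3 stroke at J1
b4 stroke at J1
b5 stroke at J1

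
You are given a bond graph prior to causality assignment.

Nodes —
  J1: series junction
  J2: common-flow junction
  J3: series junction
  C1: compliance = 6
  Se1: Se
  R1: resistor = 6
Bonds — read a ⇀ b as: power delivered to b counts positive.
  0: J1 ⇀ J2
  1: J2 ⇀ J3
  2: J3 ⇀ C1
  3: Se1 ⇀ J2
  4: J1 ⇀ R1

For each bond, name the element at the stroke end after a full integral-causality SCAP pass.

β0 |J1
β1 |J2
β2 |J3
β3 |J2
β4 |R1

#3 stroke at J2  (Se1 (Se) sets effort on bond)
#2 stroke at J3  (C1 outputs effort q/C1)
#1 stroke at J2  (only one flow-in slot at J3)
#0 stroke at J1  (J2 needs exactly one f-in)
#4 stroke at R1  (J1: last free bond brings flow in)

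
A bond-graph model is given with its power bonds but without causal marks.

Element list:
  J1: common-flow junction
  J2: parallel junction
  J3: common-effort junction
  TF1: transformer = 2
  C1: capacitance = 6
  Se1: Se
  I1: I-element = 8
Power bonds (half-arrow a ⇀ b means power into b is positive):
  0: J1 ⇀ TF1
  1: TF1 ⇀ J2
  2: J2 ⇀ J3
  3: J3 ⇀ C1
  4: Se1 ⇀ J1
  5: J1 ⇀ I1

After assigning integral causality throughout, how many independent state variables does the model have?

2  (C1, I1 all integral)

bond 4 stroke at J1  (Se1 (Se) sets effort on bond)
bond 3 stroke at J3  (C1 integral (e out))
bond 2 stroke at J2  (common-e at J3 fixed by 3)
bond 1 stroke at TF1  (common-e at J2 fixed by 2)
bond 0 stroke at J1  (through TF1, causality passes straight; one stroke at TF1)
bond 5 stroke at I1  (closing 1-jn rule on J1)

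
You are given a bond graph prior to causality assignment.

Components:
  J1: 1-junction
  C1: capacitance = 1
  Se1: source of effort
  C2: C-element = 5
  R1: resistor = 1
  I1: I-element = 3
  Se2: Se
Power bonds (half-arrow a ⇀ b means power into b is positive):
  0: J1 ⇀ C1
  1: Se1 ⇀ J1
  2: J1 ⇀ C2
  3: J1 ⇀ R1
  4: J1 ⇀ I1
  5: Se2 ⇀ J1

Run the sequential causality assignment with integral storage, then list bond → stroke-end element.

b1 stroke at J1  (Se1 fixes effort; stroke away)
b5 stroke at J1  (Se2: effort source, stroke at far end)
b0 stroke at J1  (C1 integral (e out))
b2 stroke at J1  (C2: C, integral causality)
b4 stroke at I1  (prefer integral on I1)
b3 stroke at J1  (common-f at J1 fixed by 4)

#0 |J1
#1 |J1
#2 |J1
#3 |J1
#4 |I1
#5 |J1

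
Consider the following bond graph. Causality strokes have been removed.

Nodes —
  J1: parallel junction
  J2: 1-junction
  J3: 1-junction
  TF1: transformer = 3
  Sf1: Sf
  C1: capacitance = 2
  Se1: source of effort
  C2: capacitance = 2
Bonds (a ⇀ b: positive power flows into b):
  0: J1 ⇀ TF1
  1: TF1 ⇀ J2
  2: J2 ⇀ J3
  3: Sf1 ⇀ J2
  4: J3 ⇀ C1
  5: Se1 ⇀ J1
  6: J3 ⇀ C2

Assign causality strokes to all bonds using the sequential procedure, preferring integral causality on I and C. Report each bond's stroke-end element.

#0 |TF1
#1 |J2
#2 |J2
#3 |Sf1
#4 |J3
#5 |J1
#6 |J3

bond 3 stroke at Sf1  (Sf1 fixes flow; stroke at Sf1)
bond 5 stroke at J1  (source Se1 imposes e)
bond 0 stroke at TF1  (J1 effort already set via bond 5)
bond 1 stroke at J2  (J2 flow already set via bond 3)
bond 2 stroke at J2  (J2: bond 3 brought flow, rest push out)
bond 4 stroke at J3  (J3: bond 2 brought flow, rest push out)
bond 6 stroke at J3  (J3: bond 2 brought flow, rest push out)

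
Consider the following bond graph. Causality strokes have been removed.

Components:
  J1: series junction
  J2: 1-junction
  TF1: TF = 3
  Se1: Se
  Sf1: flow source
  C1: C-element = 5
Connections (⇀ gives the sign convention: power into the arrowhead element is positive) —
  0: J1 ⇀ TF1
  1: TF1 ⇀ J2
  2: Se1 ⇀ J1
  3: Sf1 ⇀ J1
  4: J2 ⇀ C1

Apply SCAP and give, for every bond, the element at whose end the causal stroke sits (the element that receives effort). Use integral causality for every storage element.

bond 0 stroke→J1
bond 1 stroke→TF1
bond 2 stroke→J1
bond 3 stroke→Sf1
bond 4 stroke→J2

b2 →J1  (Se1 (Se) sets effort on bond)
b3 →Sf1  (Sf1 fixes flow; stroke at Sf1)
b0 →J1  (1-jn J1 has f-setter on 3)
b1 →TF1  (TF TF1: opposite of bond 0)
b4 →J2  (1-jn J2 has f-setter on 1)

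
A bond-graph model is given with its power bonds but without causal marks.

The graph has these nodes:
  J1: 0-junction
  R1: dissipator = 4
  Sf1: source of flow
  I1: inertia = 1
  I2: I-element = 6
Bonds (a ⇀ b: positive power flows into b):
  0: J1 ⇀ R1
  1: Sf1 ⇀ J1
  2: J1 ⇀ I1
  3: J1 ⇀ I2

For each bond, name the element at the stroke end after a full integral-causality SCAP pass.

#0 stroke at J1
#1 stroke at Sf1
#2 stroke at I1
#3 stroke at I2

b1 |Sf1  (Sf1 fixes flow; stroke at Sf1)
b2 |I1  (I1: I, integral causality)
b3 |I2  (I2 outputs flow p/I2)
b0 |J1  (only one effort-in slot at J1)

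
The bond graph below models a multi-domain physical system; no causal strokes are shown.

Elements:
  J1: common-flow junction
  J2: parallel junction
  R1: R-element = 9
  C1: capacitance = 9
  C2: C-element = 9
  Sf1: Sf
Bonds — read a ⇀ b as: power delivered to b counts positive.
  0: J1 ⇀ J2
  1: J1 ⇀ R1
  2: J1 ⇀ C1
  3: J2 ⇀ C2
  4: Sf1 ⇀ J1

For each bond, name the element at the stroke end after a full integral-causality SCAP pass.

bond 4 stroke at Sf1  (source Sf1 imposes f)
bond 0 stroke at J1  (J1 flow already set via bond 4)
bond 1 stroke at J1  (common-f at J1 fixed by 4)
bond 2 stroke at J1  (common-f at J1 fixed by 4)
bond 3 stroke at J2  (J2 needs exactly one e-in)

bond 0 stroke at J1
bond 1 stroke at J1
bond 2 stroke at J1
bond 3 stroke at J2
bond 4 stroke at Sf1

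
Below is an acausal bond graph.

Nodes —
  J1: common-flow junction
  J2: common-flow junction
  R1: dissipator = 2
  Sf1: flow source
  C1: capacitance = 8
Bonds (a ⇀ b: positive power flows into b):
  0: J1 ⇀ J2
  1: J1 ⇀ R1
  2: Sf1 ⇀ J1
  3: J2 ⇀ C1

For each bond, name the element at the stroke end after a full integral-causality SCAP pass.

#2 stroke→Sf1  (source Sf1 imposes f)
#0 stroke→J1  (J1: bond 2 brought flow, rest push out)
#1 stroke→J1  (common-f at J1 fixed by 2)
#3 stroke→J2  (J2 flow already set via bond 0)

β0 |J1
β1 |J1
β2 |Sf1
β3 |J2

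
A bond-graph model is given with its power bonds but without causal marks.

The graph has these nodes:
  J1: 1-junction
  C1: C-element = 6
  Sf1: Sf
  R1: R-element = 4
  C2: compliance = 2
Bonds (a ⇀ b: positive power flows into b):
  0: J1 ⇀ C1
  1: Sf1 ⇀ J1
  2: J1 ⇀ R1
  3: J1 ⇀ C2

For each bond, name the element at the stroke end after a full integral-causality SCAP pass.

#1 stroke at Sf1  (Sf1: flow source, stroke at near end)
#0 stroke at J1  (common-f at J1 fixed by 1)
#2 stroke at J1  (1-jn J1 has f-setter on 1)
#3 stroke at J1  (J1 flow already set via bond 1)

bond 0 stroke→J1
bond 1 stroke→Sf1
bond 2 stroke→J1
bond 3 stroke→J1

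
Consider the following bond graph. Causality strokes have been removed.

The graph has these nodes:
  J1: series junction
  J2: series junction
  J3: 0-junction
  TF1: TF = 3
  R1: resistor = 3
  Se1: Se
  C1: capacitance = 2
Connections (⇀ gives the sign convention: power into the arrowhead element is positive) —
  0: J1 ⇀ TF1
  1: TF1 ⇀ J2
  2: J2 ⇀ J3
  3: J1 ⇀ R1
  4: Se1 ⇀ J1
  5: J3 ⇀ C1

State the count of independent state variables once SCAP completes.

1  (C1 all integral)

bond 4 |J1  (Se1 (Se) sets effort on bond)
bond 5 |J3  (C1: C, integral causality)
bond 2 |J2  (0-jn J3 has e-setter on 5)
bond 1 |TF1  (J2: last free bond brings flow in)
bond 0 |J1  (TF1 one-in-one-out from 1)
bond 3 |R1  (J1: last free bond brings flow in)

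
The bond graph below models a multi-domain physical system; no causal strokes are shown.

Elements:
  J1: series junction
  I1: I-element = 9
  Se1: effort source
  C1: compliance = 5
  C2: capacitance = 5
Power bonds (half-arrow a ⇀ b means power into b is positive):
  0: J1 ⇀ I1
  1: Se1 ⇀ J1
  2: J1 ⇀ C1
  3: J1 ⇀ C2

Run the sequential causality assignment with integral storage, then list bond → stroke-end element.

b0 stroke→I1
b1 stroke→J1
b2 stroke→J1
b3 stroke→J1

β1 →J1  (source Se1 imposes e)
β0 →I1  (prefer integral on I1)
β2 →J1  (J1: bond 0 brought flow, rest push out)
β3 →J1  (J1 flow already set via bond 0)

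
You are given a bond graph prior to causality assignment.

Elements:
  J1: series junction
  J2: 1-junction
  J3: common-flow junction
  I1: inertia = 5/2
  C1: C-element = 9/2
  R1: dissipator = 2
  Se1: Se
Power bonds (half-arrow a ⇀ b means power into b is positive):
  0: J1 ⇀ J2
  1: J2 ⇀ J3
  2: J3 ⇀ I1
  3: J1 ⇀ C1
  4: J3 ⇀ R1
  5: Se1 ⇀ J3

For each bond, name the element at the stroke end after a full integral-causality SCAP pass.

b5 stroke→J3  (source Se1 imposes e)
b2 stroke→I1  (I1: I, integral causality)
b1 stroke→J3  (1-jn J3 has f-setter on 2)
b4 stroke→J3  (1-jn J3 has f-setter on 2)
b0 stroke→J2  (common-f at J2 fixed by 1)
b3 stroke→J1  (J1: bond 0 brought flow, rest push out)

bond 0 →J2
bond 1 →J3
bond 2 →I1
bond 3 →J1
bond 4 →J3
bond 5 →J3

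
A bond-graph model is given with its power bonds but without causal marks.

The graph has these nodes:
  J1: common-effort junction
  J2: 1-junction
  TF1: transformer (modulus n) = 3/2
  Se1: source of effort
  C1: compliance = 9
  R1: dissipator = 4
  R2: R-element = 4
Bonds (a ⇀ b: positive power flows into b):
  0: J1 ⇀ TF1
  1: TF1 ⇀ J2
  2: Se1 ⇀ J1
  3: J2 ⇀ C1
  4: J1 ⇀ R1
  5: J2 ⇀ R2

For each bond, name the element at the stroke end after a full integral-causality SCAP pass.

#2 |J1  (source Se1 imposes e)
#0 |TF1  (0-jn J1 has e-setter on 2)
#4 |R1  (J1: bond 2 brought effort, rest push out)
#1 |J2  (TF1 one-in-one-out from 0)
#3 |J2  (C1 outputs effort q/C1)
#5 |R2  (only one flow-in slot at J2)

#0 stroke→TF1
#1 stroke→J2
#2 stroke→J1
#3 stroke→J2
#4 stroke→R1
#5 stroke→R2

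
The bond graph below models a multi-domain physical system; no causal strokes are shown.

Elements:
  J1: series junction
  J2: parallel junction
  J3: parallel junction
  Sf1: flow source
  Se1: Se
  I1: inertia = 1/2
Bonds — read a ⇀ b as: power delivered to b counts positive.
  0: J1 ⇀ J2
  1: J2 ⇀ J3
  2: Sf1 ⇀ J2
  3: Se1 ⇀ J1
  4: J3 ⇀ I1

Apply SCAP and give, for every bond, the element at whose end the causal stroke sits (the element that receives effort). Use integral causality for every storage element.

#2 stroke at Sf1  (Sf1: flow source, stroke at near end)
#3 stroke at J1  (source Se1 imposes e)
#0 stroke at J2  (J1: last free bond brings flow in)
#1 stroke at J3  (J2 effort already set via bond 0)
#4 stroke at I1  (J3 effort already set via bond 1)

bond 0 stroke→J2
bond 1 stroke→J3
bond 2 stroke→Sf1
bond 3 stroke→J1
bond 4 stroke→I1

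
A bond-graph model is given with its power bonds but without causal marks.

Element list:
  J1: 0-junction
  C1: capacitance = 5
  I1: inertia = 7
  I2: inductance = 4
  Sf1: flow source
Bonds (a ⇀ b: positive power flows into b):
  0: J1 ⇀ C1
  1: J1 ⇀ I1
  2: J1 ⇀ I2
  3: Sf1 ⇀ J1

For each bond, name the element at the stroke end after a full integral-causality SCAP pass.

bond 3 →Sf1  (source Sf1 imposes f)
bond 0 →J1  (C1 integral (e out))
bond 1 →I1  (common-e at J1 fixed by 0)
bond 2 →I2  (J1 effort already set via bond 0)

β0 |J1
β1 |I1
β2 |I2
β3 |Sf1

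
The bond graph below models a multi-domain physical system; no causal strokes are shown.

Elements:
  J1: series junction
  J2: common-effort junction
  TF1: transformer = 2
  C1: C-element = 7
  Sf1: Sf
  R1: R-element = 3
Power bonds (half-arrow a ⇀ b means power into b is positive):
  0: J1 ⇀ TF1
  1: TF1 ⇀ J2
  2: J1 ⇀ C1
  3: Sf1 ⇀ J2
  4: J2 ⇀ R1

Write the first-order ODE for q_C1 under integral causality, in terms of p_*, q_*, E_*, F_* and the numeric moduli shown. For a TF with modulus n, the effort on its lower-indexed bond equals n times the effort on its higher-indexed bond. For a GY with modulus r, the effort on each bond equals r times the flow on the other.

dq_C1/dt = -F_Sf1/2 - q_C1/84

bond 3 stroke at Sf1  (Sf1 (Sf) sets flow on bond)
bond 2 stroke at J1  (C1 outputs effort q/C1)
bond 0 stroke at TF1  (J1 needs exactly one f-in)
bond 1 stroke at J2  (through TF1, causality passes straight; one stroke at TF1)
bond 4 stroke at R1  (J2: bond 1 brought effort, rest push out)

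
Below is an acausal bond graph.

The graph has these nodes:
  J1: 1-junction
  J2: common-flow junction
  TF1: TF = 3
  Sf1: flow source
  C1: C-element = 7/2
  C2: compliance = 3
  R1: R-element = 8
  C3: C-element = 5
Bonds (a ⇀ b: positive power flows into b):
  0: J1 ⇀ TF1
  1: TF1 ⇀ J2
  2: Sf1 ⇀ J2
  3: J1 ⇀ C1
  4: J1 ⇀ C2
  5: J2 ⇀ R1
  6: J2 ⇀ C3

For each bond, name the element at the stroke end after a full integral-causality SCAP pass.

b0 stroke→TF1
b1 stroke→J2
b2 stroke→Sf1
b3 stroke→J1
b4 stroke→J1
b5 stroke→J2
b6 stroke→J2

#2 stroke→Sf1  (source Sf1 imposes f)
#1 stroke→J2  (J2 flow already set via bond 2)
#5 stroke→J2  (common-f at J2 fixed by 2)
#6 stroke→J2  (J2 flow already set via bond 2)
#0 stroke→TF1  (TF TF1: opposite of bond 1)
#3 stroke→J1  (J1 flow already set via bond 0)
#4 stroke→J1  (J1: bond 0 brought flow, rest push out)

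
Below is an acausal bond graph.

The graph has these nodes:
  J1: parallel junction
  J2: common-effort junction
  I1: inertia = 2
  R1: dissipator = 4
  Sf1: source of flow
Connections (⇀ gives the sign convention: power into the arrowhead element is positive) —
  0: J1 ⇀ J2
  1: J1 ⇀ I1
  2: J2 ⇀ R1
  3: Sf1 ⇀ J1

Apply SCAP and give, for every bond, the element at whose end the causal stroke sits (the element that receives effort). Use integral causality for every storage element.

b3 stroke→Sf1  (Sf1: flow source, stroke at near end)
b1 stroke→I1  (I1: I, integral causality)
b0 stroke→J1  (only one effort-in slot at J1)
b2 stroke→J2  (J2 needs exactly one e-in)

#0 →J1
#1 →I1
#2 →J2
#3 →Sf1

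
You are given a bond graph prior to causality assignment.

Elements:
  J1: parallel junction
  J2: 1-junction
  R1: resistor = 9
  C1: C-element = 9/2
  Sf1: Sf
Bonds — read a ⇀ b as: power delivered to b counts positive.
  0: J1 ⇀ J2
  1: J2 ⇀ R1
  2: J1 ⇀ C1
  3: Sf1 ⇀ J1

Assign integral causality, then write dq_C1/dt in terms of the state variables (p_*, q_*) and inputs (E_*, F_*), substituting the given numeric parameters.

β3 |Sf1  (Sf1 (Sf) sets flow on bond)
β2 |J1  (C1: C, integral causality)
β0 |J2  (0-jn J1 has e-setter on 2)
β1 |R1  (closing 1-jn rule on J2)

dq_C1/dt = F_Sf1 - 2*q_C1/81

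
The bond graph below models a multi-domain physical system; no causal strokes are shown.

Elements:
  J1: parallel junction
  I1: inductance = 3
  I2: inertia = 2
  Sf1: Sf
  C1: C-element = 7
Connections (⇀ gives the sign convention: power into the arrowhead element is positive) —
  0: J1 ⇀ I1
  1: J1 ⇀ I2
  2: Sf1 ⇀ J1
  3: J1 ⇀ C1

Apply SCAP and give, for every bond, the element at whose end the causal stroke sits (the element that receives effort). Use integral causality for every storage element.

β2 stroke→Sf1  (Sf1 (Sf) sets flow on bond)
β0 stroke→I1  (I1 integral (f out))
β1 stroke→I2  (I2 outputs flow p/I2)
β3 stroke→J1  (closing 0-jn rule on J1)

#0 |I1
#1 |I2
#2 |Sf1
#3 |J1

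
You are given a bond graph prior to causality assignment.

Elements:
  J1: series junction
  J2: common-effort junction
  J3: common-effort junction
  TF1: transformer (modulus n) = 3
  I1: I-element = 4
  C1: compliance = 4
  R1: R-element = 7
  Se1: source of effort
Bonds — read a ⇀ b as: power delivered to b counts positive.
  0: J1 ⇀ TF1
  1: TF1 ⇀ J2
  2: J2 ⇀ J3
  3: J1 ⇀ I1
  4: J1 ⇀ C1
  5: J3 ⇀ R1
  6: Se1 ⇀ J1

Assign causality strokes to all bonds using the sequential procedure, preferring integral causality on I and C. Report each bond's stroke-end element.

b6 stroke→J1  (Se1: effort source, stroke at far end)
b3 stroke→I1  (prefer integral on I1)
b0 stroke→J1  (1-jn J1 has f-setter on 3)
b4 stroke→J1  (J1: bond 3 brought flow, rest push out)
b1 stroke→TF1  (TF1: transformer flips bond 0)
b2 stroke→J2  (closing 0-jn rule on J2)
b5 stroke→J3  (J3: last free bond brings effort in)

β0 stroke→J1
β1 stroke→TF1
β2 stroke→J2
β3 stroke→I1
β4 stroke→J1
β5 stroke→J3
β6 stroke→J1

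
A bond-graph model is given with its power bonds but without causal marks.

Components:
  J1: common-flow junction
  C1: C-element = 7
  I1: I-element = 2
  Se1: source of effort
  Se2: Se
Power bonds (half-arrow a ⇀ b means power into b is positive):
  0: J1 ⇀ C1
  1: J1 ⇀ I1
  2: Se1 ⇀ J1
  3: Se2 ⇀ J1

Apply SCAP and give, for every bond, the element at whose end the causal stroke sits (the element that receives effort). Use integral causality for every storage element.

β2 |J1  (Se1 (Se) sets effort on bond)
β3 |J1  (Se2 fixes effort; stroke away)
β0 |J1  (C1: C, integral causality)
β1 |I1  (closing 1-jn rule on J1)

β0 stroke at J1
β1 stroke at I1
β2 stroke at J1
β3 stroke at J1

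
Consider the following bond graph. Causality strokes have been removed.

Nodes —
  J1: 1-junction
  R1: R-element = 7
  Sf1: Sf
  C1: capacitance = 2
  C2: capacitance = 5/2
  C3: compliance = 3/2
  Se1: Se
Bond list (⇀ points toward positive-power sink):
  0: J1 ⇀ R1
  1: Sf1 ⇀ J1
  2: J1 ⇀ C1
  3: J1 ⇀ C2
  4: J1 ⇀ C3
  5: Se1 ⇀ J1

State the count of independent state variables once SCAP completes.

3  (C1, C2, C3 all integral)

bond 1 →Sf1  (source Sf1 imposes f)
bond 5 →J1  (source Se1 imposes e)
bond 0 →J1  (J1: bond 1 brought flow, rest push out)
bond 2 →J1  (common-f at J1 fixed by 1)
bond 3 →J1  (J1: bond 1 brought flow, rest push out)
bond 4 →J1  (1-jn J1 has f-setter on 1)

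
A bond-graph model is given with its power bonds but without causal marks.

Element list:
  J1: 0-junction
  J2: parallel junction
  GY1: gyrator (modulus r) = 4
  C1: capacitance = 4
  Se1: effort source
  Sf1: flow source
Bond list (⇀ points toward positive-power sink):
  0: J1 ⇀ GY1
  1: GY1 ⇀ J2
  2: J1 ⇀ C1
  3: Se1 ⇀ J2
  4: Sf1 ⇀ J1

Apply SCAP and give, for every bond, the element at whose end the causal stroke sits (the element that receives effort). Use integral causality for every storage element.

β3 stroke→J2  (Se1 fixes effort; stroke away)
β4 stroke→Sf1  (source Sf1 imposes f)
β1 stroke→GY1  (J2: bond 3 brought effort, rest push out)
β0 stroke→GY1  (GY1: gyrator matches bond 1)
β2 stroke→J1  (J1 needs exactly one e-in)

β0 |GY1
β1 |GY1
β2 |J1
β3 |J2
β4 |Sf1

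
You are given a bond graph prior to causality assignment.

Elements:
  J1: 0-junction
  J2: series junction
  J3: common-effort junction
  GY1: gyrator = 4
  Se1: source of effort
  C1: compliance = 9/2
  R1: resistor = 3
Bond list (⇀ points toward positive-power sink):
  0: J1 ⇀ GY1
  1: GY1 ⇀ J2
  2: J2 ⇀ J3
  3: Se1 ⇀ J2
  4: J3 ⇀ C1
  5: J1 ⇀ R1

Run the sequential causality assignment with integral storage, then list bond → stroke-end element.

β0 stroke→GY1
β1 stroke→GY1
β2 stroke→J2
β3 stroke→J2
β4 stroke→J3
β5 stroke→J1

β3 →J2  (Se1 (Se) sets effort on bond)
β4 →J3  (C1: C, integral causality)
β2 →J2  (J3: bond 4 brought effort, rest push out)
β1 →GY1  (closing 1-jn rule on J2)
β0 →GY1  (through GY1, causality inverts; strokes same side of GY1)
β5 →J1  (J1 needs exactly one e-in)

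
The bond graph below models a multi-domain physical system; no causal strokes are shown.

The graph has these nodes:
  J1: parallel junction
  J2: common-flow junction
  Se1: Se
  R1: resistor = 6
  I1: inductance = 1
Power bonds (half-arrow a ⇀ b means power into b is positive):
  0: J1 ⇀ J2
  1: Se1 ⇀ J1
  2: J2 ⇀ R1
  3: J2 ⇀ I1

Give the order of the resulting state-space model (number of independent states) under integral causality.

1  (I1 all integral)

bond 1 stroke at J1  (Se1 fixes effort; stroke away)
bond 0 stroke at J2  (common-e at J1 fixed by 1)
bond 3 stroke at I1  (prefer integral on I1)
bond 2 stroke at J2  (J2 flow already set via bond 3)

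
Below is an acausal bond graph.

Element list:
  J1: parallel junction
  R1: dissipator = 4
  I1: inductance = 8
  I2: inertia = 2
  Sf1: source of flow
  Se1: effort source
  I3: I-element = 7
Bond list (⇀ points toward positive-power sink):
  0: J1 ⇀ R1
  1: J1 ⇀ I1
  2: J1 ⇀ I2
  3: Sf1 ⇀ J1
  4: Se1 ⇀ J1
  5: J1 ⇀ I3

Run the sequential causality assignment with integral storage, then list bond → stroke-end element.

bond 3 stroke→Sf1  (source Sf1 imposes f)
bond 4 stroke→J1  (Se1: effort source, stroke at far end)
bond 0 stroke→R1  (J1: bond 4 brought effort, rest push out)
bond 1 stroke→I1  (0-jn J1 has e-setter on 4)
bond 2 stroke→I2  (0-jn J1 has e-setter on 4)
bond 5 stroke→I3  (J1: bond 4 brought effort, rest push out)

#0 stroke→R1
#1 stroke→I1
#2 stroke→I2
#3 stroke→Sf1
#4 stroke→J1
#5 stroke→I3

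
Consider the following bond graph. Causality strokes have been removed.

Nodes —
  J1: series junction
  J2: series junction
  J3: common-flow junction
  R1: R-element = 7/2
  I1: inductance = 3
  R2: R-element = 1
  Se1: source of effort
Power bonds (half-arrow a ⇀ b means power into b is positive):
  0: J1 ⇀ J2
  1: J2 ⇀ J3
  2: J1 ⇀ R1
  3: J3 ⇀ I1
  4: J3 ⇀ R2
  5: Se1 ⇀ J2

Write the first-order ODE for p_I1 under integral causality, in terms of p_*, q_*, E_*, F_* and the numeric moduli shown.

dp_I1/dt = E_Se1 - 3*p_I1/2

b5 |J2  (source Se1 imposes e)
b3 |I1  (prefer integral on I1)
b1 |J3  (common-f at J3 fixed by 3)
b4 |J3  (J3 flow already set via bond 3)
b0 |J2  (common-f at J2 fixed by 1)
b2 |J1  (common-f at J1 fixed by 0)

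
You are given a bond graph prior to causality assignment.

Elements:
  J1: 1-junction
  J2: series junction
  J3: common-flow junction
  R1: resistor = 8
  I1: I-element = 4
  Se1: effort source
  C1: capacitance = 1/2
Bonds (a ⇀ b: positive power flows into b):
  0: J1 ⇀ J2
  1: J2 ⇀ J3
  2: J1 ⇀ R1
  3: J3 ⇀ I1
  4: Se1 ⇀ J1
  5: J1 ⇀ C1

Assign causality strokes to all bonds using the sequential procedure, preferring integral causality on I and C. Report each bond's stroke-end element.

β4 stroke at J1  (Se1: effort source, stroke at far end)
β3 stroke at I1  (prefer integral on I1)
β1 stroke at J3  (common-f at J3 fixed by 3)
β0 stroke at J2  (1-jn J2 has f-setter on 1)
β2 stroke at J1  (J1 flow already set via bond 0)
β5 stroke at J1  (common-f at J1 fixed by 0)

b0 |J2
b1 |J3
b2 |J1
b3 |I1
b4 |J1
b5 |J1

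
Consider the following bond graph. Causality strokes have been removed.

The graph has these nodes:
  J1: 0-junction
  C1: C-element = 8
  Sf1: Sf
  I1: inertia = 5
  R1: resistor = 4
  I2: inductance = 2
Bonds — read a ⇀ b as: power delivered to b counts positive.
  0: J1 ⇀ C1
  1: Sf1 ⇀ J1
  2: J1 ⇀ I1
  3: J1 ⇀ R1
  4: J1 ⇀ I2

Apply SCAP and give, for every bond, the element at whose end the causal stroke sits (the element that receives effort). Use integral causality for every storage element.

bond 1 →Sf1  (Sf1: flow source, stroke at near end)
bond 0 →J1  (C1 integral (e out))
bond 2 →I1  (J1 effort already set via bond 0)
bond 3 →R1  (0-jn J1 has e-setter on 0)
bond 4 →I2  (0-jn J1 has e-setter on 0)

b0 stroke at J1
b1 stroke at Sf1
b2 stroke at I1
b3 stroke at R1
b4 stroke at I2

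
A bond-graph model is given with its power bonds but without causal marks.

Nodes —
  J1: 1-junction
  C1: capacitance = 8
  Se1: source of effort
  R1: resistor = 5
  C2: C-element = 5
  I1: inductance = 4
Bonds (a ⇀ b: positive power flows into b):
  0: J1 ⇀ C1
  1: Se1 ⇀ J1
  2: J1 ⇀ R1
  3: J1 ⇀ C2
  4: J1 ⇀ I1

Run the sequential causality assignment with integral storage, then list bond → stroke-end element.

β0 stroke→J1
β1 stroke→J1
β2 stroke→J1
β3 stroke→J1
β4 stroke→I1

#1 →J1  (source Se1 imposes e)
#0 →J1  (prefer integral on C1)
#3 →J1  (C2: C, integral causality)
#4 →I1  (I1 outputs flow p/I1)
#2 →J1  (1-jn J1 has f-setter on 4)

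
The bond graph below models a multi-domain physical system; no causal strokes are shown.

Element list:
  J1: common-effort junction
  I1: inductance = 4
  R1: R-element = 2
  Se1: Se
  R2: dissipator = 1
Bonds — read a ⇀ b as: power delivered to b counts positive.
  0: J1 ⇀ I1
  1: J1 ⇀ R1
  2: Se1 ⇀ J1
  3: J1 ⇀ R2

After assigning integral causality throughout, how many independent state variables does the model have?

1  (I1 all integral)

#2 stroke→J1  (Se1 (Se) sets effort on bond)
#0 stroke→I1  (J1 effort already set via bond 2)
#1 stroke→R1  (J1 effort already set via bond 2)
#3 stroke→R2  (J1: bond 2 brought effort, rest push out)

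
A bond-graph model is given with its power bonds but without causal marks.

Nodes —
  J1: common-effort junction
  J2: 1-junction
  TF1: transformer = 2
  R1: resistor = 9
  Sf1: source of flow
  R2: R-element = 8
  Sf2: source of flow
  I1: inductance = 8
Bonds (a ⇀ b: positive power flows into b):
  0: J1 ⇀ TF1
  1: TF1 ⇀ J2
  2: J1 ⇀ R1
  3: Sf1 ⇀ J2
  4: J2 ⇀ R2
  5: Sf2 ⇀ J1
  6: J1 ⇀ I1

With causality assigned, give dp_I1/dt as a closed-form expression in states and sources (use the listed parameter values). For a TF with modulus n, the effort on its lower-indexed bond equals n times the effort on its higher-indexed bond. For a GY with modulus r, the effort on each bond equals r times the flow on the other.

β3 stroke→Sf1  (Sf1: flow source, stroke at near end)
β5 stroke→Sf2  (Sf2: flow source, stroke at near end)
β1 stroke→J2  (common-f at J2 fixed by 3)
β4 stroke→J2  (J2: bond 3 brought flow, rest push out)
β0 stroke→TF1  (through TF1, causality passes straight; one stroke at TF1)
β6 stroke→I1  (I1: I, integral causality)
β2 stroke→J1  (only one effort-in slot at J1)

dp_I1/dt = -9*F_Sf1/2 + 9*F_Sf2 - 9*p_I1/8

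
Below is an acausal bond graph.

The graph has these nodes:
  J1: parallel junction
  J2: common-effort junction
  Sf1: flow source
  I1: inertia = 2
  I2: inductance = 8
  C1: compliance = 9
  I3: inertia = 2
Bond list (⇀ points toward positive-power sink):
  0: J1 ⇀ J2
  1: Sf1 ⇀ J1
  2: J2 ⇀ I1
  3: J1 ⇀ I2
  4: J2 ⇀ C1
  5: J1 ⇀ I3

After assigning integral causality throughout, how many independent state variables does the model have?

4  (C1, I1, I2, I3 all integral)

b1 stroke at Sf1  (Sf1 (Sf) sets flow on bond)
b2 stroke at I1  (prefer integral on I1)
b3 stroke at I2  (I2 integral (f out))
b4 stroke at J2  (C1 outputs effort q/C1)
b0 stroke at J1  (J2 effort already set via bond 4)
b5 stroke at I3  (0-jn J1 has e-setter on 0)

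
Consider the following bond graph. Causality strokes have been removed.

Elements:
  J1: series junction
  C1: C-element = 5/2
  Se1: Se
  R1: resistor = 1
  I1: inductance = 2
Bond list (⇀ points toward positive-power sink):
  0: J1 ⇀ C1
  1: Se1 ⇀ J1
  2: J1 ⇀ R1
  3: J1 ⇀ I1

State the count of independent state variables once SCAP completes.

2  (C1, I1 all integral)

#1 →J1  (Se1: effort source, stroke at far end)
#0 →J1  (C1 integral (e out))
#3 →I1  (prefer integral on I1)
#2 →J1  (J1 flow already set via bond 3)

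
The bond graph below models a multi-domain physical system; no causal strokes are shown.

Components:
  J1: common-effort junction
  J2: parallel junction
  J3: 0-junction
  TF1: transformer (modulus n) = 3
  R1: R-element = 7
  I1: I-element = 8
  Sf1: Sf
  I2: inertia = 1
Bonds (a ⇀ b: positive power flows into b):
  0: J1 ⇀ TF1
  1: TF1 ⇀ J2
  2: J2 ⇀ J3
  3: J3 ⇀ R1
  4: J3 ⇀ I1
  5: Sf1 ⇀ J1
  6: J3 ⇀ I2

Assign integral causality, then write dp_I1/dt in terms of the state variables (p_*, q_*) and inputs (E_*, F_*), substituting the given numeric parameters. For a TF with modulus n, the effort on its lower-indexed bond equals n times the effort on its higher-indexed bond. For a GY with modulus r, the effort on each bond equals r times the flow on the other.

bond 5 |Sf1  (Sf1 (Sf) sets flow on bond)
bond 0 |J1  (closing 0-jn rule on J1)
bond 1 |TF1  (TF TF1: opposite of bond 0)
bond 2 |J2  (J2: last free bond brings effort in)
bond 4 |I1  (I1 outputs flow p/I1)
bond 6 |I2  (I2 outputs flow p/I2)
bond 3 |J3  (J3: last free bond brings effort in)

dp_I1/dt = 21*F_Sf1 - 7*p_I1/8 - 7*p_I2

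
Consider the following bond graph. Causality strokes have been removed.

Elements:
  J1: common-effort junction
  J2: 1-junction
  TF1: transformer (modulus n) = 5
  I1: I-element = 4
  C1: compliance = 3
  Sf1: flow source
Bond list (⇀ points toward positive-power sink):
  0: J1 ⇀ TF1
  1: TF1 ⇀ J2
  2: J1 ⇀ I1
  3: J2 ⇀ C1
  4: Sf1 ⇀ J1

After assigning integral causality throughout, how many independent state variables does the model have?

β4 stroke→Sf1  (Sf1: flow source, stroke at near end)
β2 stroke→I1  (I1: I, integral causality)
β0 stroke→J1  (only one effort-in slot at J1)
β1 stroke→TF1  (TF TF1: opposite of bond 0)
β3 stroke→J2  (1-jn J2 has f-setter on 1)

2  (C1, I1 all integral)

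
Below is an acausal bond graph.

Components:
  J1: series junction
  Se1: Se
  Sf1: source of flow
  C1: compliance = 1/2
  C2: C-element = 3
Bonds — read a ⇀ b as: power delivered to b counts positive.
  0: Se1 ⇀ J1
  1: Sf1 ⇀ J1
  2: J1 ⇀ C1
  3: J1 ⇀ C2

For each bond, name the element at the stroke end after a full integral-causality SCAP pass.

bond 0 →J1  (Se1: effort source, stroke at far end)
bond 1 →Sf1  (Sf1 (Sf) sets flow on bond)
bond 2 →J1  (1-jn J1 has f-setter on 1)
bond 3 →J1  (J1 flow already set via bond 1)

bond 0 stroke→J1
bond 1 stroke→Sf1
bond 2 stroke→J1
bond 3 stroke→J1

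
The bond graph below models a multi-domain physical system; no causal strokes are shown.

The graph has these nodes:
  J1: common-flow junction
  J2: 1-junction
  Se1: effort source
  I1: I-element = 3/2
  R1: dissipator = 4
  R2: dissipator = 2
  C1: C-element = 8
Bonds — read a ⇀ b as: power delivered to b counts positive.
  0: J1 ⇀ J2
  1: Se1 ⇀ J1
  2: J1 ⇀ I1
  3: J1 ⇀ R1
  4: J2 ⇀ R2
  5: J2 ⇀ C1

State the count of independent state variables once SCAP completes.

2  (C1, I1 all integral)

b1 stroke→J1  (source Se1 imposes e)
b2 stroke→I1  (I1: I, integral causality)
b0 stroke→J1  (1-jn J1 has f-setter on 2)
b3 stroke→J1  (1-jn J1 has f-setter on 2)
b4 stroke→J2  (common-f at J2 fixed by 0)
b5 stroke→J2  (J2 flow already set via bond 0)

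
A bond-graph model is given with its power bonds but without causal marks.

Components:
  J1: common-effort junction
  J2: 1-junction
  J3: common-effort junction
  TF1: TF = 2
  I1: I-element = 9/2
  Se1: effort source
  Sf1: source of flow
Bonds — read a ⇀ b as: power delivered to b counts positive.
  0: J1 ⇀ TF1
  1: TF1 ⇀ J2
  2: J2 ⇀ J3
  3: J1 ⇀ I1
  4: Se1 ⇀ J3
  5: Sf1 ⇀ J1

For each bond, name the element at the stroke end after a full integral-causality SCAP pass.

b4 stroke at J3  (Se1: effort source, stroke at far end)
b5 stroke at Sf1  (Sf1 fixes flow; stroke at Sf1)
b2 stroke at J2  (J3: bond 4 brought effort, rest push out)
b1 stroke at TF1  (only one flow-in slot at J2)
b0 stroke at J1  (TF1 one-in-one-out from 1)
b3 stroke at I1  (J1: bond 0 brought effort, rest push out)

b0 stroke at J1
b1 stroke at TF1
b2 stroke at J2
b3 stroke at I1
b4 stroke at J3
b5 stroke at Sf1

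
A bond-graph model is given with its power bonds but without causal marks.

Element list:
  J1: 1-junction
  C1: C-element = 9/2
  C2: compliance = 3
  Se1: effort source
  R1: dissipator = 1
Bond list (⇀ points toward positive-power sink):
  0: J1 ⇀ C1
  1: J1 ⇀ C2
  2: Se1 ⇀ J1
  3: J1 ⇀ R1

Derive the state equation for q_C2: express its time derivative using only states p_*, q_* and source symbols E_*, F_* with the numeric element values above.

b2 →J1  (Se1: effort source, stroke at far end)
b0 →J1  (C1 integral (e out))
b1 →J1  (C2 outputs effort q/C2)
b3 →R1  (J1 needs exactly one f-in)

dq_C2/dt = E_Se1 - 2*q_C1/9 - q_C2/3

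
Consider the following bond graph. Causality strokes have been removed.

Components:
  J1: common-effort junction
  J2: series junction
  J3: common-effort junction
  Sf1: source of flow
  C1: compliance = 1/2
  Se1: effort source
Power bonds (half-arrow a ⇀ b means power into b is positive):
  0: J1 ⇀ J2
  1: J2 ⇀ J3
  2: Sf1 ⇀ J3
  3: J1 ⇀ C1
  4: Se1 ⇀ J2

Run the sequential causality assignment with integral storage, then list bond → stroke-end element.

#0 |J2
#1 |J3
#2 |Sf1
#3 |J1
#4 |J2

#2 →Sf1  (source Sf1 imposes f)
#4 →J2  (source Se1 imposes e)
#1 →J3  (closing 0-jn rule on J3)
#0 →J2  (J2: bond 1 brought flow, rest push out)
#3 →J1  (closing 0-jn rule on J1)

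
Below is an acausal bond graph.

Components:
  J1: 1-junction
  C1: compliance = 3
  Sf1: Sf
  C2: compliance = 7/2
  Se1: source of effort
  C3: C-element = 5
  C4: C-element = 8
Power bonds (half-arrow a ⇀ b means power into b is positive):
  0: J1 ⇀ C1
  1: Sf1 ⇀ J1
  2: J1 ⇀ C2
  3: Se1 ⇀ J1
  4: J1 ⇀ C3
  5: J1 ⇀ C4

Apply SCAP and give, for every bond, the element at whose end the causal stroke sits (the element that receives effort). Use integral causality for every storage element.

#1 →Sf1  (Sf1 fixes flow; stroke at Sf1)
#3 →J1  (Se1: effort source, stroke at far end)
#0 →J1  (common-f at J1 fixed by 1)
#2 →J1  (J1: bond 1 brought flow, rest push out)
#4 →J1  (J1 flow already set via bond 1)
#5 →J1  (1-jn J1 has f-setter on 1)

β0 stroke at J1
β1 stroke at Sf1
β2 stroke at J1
β3 stroke at J1
β4 stroke at J1
β5 stroke at J1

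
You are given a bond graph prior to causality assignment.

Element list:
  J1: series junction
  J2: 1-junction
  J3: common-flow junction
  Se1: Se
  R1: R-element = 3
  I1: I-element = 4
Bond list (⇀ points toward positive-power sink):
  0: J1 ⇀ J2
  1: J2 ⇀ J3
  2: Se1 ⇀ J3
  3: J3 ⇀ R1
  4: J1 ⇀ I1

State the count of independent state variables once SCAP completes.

b2 stroke at J3  (Se1 fixes effort; stroke away)
b4 stroke at I1  (prefer integral on I1)
b0 stroke at J1  (J1 flow already set via bond 4)
b1 stroke at J2  (common-f at J2 fixed by 0)
b3 stroke at J3  (J3: bond 1 brought flow, rest push out)

1  (I1 all integral)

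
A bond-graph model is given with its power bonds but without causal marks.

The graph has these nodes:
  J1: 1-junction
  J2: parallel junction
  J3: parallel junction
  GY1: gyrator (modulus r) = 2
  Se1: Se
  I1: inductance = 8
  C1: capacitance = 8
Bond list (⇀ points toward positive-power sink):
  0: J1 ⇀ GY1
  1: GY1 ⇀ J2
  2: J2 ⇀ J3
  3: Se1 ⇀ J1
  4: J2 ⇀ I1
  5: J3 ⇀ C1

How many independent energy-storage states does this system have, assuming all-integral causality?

b3 |J1  (source Se1 imposes e)
b0 |GY1  (closing 1-jn rule on J1)
b1 |GY1  (GY1 both-in/both-out from 0)
b4 |I1  (I1 outputs flow p/I1)
b2 |J2  (only one effort-in slot at J2)
b5 |J3  (J3 needs exactly one e-in)

2  (C1, I1 all integral)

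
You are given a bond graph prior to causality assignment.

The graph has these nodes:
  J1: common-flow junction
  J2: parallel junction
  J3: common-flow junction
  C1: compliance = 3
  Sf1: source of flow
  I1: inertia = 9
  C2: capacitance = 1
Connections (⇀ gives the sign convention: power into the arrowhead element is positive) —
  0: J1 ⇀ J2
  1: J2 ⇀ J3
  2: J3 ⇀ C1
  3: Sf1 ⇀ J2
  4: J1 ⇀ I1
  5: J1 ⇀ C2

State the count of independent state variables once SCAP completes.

b3 stroke→Sf1  (Sf1: flow source, stroke at near end)
b2 stroke→J3  (C1: C, integral causality)
b1 stroke→J2  (only one flow-in slot at J3)
b0 stroke→J1  (common-e at J2 fixed by 1)
b4 stroke→I1  (I1 outputs flow p/I1)
b5 stroke→J1  (J1 flow already set via bond 4)

3  (C1, C2, I1 all integral)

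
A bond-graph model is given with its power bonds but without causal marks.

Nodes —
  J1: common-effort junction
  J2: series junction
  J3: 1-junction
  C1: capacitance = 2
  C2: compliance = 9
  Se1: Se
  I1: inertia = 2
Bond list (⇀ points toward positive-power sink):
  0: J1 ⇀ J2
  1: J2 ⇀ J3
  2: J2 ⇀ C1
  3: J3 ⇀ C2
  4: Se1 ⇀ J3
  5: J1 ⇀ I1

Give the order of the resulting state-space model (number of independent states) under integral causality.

#4 |J3  (Se1 (Se) sets effort on bond)
#2 |J2  (prefer integral on C1)
#3 |J3  (C2: C, integral causality)
#1 |J2  (J3: last free bond brings flow in)
#0 |J1  (J2: last free bond brings flow in)
#5 |I1  (0-jn J1 has e-setter on 0)

3  (C1, C2, I1 all integral)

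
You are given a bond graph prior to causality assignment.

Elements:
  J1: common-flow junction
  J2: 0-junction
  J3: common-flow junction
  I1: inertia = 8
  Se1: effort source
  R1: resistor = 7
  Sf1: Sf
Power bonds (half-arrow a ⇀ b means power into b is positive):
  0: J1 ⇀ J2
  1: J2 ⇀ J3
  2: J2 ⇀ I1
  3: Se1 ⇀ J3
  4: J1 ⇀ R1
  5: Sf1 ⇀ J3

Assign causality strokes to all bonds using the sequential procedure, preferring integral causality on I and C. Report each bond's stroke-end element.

#3 stroke at J3  (source Se1 imposes e)
#5 stroke at Sf1  (Sf1 fixes flow; stroke at Sf1)
#1 stroke at J3  (common-f at J3 fixed by 5)
#2 stroke at I1  (I1 integral (f out))
#0 stroke at J2  (J2 needs exactly one e-in)
#4 stroke at J1  (J1 flow already set via bond 0)

b0 stroke at J2
b1 stroke at J3
b2 stroke at I1
b3 stroke at J3
b4 stroke at J1
b5 stroke at Sf1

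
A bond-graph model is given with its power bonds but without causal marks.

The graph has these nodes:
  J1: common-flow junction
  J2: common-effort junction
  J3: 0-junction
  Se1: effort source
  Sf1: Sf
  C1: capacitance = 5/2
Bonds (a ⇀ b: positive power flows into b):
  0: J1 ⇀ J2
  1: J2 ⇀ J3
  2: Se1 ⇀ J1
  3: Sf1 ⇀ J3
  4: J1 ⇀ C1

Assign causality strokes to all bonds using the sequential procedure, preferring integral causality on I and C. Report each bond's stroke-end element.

β2 →J1  (Se1: effort source, stroke at far end)
β3 →Sf1  (Sf1 fixes flow; stroke at Sf1)
β1 →J3  (J3: last free bond brings effort in)
β0 →J2  (closing 0-jn rule on J2)
β4 →J1  (1-jn J1 has f-setter on 0)

b0 |J2
b1 |J3
b2 |J1
b3 |Sf1
b4 |J1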